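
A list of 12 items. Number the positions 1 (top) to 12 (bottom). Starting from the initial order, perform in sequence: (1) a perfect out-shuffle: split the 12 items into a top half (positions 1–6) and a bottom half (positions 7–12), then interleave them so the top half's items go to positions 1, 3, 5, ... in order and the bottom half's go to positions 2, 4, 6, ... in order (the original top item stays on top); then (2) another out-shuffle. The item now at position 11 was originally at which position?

Undo the operations in reverse order, starting from position 11:
  undo op 2 (out-shuffle, from top half): 11 ← 6
  undo op 1 (out-shuffle, from bottom half): 6 ← 9
So the item at position 11 came from original position 9.

9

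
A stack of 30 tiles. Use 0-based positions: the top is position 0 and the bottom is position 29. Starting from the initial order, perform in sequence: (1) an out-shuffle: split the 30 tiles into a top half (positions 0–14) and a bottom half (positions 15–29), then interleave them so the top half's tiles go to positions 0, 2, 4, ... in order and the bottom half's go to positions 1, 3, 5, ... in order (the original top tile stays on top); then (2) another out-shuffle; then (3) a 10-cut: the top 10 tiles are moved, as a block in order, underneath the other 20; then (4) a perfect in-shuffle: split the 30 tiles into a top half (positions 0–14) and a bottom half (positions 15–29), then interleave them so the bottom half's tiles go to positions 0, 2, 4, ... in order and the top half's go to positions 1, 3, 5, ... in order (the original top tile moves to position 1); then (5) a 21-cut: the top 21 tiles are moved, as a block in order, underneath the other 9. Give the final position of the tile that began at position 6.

Track the tile from position 6 forward through each operation:
  after op 1 (out-shuffle): 6 → 12
  after op 2 (out-shuffle): 12 → 24
  after op 3 (cut 10): 24 → 14
  after op 4 (in-shuffle): 14 → 29
  after op 5 (cut 21): 29 → 8

8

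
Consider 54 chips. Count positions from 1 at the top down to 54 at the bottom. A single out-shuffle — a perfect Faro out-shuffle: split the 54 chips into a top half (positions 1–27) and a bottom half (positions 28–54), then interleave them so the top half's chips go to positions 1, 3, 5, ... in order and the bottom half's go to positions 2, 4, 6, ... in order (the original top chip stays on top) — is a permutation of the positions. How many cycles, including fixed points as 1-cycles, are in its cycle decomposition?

Trace each unvisited position around until it returns:
(1) (2 3 5 9 17 33 ... len 52) (54)
3 cycles in total.

3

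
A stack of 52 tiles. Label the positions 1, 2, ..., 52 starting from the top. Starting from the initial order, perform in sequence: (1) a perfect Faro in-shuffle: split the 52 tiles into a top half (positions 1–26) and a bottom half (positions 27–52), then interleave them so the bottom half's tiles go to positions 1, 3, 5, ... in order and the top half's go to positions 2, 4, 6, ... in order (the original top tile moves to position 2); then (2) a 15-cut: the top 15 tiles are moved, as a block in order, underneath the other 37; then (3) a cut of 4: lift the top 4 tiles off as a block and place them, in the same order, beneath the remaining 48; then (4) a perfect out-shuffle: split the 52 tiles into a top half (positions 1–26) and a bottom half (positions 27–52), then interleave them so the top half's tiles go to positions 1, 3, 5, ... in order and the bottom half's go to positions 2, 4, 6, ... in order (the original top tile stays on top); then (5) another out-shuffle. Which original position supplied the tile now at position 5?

37

Undo the operations in reverse order, starting from position 5:
  undo op 5 (out-shuffle, from top half): 5 ← 3
  undo op 4 (out-shuffle, from top half): 3 ← 2
  undo op 3 (cut 4): 2 ← 6
  undo op 2 (cut 15): 6 ← 21
  undo op 1 (in-shuffle, from bottom half): 21 ← 37
So the tile at position 5 came from original position 37.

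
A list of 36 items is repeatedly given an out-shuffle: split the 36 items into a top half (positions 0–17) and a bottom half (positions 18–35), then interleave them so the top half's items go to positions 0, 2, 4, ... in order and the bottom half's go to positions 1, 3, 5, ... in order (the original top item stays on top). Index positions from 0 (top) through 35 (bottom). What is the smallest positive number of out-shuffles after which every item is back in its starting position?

The out-shuffle permutes the 36 positions with cycle lengths [1, 1, 3, 3, 4, 12, 12].
Every item is home exactly when every cycle has completed a whole number of laps, i.e. after lcm(1, 3, 4, 12) = 12 out-shuffles.

12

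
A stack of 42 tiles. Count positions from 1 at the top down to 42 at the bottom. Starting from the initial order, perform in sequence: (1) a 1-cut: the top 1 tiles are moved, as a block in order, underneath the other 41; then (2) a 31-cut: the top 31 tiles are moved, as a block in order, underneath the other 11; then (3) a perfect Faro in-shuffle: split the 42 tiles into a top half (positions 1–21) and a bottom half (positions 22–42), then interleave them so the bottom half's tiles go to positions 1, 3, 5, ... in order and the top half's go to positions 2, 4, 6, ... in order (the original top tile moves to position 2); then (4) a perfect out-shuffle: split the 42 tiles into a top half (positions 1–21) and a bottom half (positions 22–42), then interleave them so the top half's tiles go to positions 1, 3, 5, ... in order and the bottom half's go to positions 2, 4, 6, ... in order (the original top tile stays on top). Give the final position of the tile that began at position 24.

8

Track the tile from position 24 forward through each operation:
  after op 1 (cut 1): 24 → 23
  after op 2 (cut 31): 23 → 34
  after op 3 (in-shuffle): 34 → 25
  after op 4 (out-shuffle): 25 → 8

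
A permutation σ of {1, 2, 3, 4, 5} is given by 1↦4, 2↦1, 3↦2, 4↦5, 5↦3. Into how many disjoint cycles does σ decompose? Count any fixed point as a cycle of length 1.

1

Cycle decomposition: (1 4 5 3 2).
1 cycle.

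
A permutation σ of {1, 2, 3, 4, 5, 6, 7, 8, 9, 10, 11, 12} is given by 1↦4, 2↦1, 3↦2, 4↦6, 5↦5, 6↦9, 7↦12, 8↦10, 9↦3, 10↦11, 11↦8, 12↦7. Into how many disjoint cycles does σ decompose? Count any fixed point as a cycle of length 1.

Cycle decomposition: (1 4 6 9 3 2) (5) (7 12) (8 10 11).
4 cycles.

4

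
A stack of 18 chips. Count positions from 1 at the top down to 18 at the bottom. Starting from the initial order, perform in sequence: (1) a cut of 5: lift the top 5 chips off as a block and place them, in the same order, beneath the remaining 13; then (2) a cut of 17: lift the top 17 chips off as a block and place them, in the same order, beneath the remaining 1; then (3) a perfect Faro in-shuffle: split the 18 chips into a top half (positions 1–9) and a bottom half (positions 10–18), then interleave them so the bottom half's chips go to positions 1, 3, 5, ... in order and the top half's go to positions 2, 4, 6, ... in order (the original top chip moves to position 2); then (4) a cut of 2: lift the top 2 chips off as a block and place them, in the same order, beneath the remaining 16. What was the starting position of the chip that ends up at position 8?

9

Undo the operations in reverse order, starting from position 8:
  undo op 4 (cut 2): 8 ← 10
  undo op 3 (in-shuffle, from top half): 10 ← 5
  undo op 2 (cut 17): 5 ← 4
  undo op 1 (cut 5): 4 ← 9
So the chip at position 8 came from original position 9.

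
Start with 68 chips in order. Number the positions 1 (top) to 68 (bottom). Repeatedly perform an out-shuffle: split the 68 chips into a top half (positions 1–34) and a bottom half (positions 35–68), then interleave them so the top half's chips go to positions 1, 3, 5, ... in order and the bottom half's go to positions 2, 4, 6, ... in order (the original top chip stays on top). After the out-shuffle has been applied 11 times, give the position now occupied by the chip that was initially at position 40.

9

Track the chip's position through each out-shuffle:
40 → 12 → 23 → 45 → 22 → 43 → 18 → 35 → 2 → 3 → 5 → 9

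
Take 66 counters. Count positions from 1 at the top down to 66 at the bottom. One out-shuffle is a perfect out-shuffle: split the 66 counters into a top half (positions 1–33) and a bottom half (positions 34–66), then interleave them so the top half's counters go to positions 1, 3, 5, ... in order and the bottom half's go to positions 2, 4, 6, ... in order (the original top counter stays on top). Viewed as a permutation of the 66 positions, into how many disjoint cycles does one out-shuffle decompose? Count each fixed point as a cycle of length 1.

Trace each unvisited position around until it returns:
(1) (2 3 5 9 17 33 ... len 12) (4 7 13 25 49 32 ... len 12) (6 11 21 41 16 31 ... len 12) (8 15 29 57 48 30 ... len 12) (12 23 45 24 47 28 ... len 12) (14 27 53 40) (66)
8 cycles in total.

8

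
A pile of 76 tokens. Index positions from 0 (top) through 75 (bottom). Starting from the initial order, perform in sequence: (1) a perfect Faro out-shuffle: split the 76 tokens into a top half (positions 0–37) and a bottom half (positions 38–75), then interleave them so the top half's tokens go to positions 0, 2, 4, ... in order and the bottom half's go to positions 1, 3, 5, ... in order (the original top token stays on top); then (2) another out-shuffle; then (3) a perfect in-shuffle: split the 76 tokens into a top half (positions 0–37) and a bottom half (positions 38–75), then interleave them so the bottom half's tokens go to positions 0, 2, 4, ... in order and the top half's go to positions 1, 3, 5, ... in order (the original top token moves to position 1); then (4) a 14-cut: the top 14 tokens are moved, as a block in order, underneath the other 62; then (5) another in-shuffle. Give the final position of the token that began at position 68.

Track the token from position 68 forward through each operation:
  after op 1 (out-shuffle): 68 → 61
  after op 2 (out-shuffle): 61 → 47
  after op 3 (in-shuffle): 47 → 18
  after op 4 (cut 14): 18 → 4
  after op 5 (in-shuffle): 4 → 9

9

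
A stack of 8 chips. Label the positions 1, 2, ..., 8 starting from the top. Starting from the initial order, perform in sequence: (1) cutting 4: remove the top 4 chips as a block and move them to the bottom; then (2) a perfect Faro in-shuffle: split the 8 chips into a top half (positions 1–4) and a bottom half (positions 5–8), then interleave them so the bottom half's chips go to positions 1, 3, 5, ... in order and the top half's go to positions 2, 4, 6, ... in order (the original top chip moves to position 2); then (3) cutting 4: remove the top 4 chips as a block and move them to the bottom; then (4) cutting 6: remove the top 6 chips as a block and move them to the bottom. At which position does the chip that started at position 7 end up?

Track the chip from position 7 forward through each operation:
  after op 1 (cut 4): 7 → 3
  after op 2 (in-shuffle): 3 → 6
  after op 3 (cut 4): 6 → 2
  after op 4 (cut 6): 2 → 4

4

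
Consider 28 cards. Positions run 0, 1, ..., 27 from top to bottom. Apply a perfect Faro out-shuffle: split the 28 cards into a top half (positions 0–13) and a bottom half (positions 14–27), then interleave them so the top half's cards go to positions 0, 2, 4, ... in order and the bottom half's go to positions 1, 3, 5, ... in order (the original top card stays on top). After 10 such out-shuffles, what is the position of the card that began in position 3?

Track the card's position through each out-shuffle:
3 → 6 → 12 → 24 → 21 → 15 → 3 → 6 → 12 → 24 → 21

21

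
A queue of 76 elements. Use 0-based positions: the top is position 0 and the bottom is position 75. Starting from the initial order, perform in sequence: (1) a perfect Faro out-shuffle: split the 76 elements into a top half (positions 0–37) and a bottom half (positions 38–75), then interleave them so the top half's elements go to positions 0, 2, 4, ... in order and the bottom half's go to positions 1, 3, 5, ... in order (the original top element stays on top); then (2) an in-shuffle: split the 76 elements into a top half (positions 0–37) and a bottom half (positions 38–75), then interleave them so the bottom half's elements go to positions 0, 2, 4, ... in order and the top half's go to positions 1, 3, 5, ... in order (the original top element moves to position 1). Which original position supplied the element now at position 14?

Undo the operations in reverse order, starting from position 14:
  undo op 2 (in-shuffle, from bottom half): 14 ← 45
  undo op 1 (out-shuffle, from bottom half): 45 ← 60
So the element at position 14 came from original position 60.

60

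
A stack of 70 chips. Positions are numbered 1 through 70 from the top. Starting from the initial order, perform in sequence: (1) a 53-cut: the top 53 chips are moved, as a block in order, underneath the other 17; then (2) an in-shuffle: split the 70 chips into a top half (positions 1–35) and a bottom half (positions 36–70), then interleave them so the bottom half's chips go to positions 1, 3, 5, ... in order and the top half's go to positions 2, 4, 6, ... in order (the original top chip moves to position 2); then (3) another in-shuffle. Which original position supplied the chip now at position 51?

Undo the operations in reverse order, starting from position 51:
  undo op 3 (in-shuffle, from bottom half): 51 ← 61
  undo op 2 (in-shuffle, from bottom half): 61 ← 66
  undo op 1 (cut 53): 66 ← 49
So the chip at position 51 came from original position 49.

49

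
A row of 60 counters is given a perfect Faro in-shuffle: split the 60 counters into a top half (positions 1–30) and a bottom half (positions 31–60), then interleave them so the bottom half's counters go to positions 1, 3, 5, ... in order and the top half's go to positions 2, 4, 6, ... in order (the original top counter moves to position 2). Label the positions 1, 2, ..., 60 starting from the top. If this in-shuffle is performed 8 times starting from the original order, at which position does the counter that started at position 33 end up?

Track the counter's position through each in-shuffle:
33 → 5 → 10 → 20 → 40 → 19 → 38 → 15 → 30

30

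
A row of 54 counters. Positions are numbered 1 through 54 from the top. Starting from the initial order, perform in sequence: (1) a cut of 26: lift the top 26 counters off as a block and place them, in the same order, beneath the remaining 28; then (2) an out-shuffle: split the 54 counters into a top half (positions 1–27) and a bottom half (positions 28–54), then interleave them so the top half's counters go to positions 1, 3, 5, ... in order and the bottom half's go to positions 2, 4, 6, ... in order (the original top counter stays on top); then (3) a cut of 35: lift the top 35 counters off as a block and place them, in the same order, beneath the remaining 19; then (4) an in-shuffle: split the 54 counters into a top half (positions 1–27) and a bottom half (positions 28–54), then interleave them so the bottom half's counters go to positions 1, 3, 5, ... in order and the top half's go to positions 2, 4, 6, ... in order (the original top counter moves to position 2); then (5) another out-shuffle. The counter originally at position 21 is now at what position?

Track the counter from position 21 forward through each operation:
  after op 1 (cut 26): 21 → 49
  after op 2 (out-shuffle): 49 → 44
  after op 3 (cut 35): 44 → 9
  after op 4 (in-shuffle): 9 → 18
  after op 5 (out-shuffle): 18 → 35

35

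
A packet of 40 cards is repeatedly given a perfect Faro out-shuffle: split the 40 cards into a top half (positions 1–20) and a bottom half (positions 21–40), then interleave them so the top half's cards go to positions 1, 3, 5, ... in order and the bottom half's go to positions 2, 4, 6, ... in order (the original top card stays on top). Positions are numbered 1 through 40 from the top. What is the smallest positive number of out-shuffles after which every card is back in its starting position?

The out-shuffle permutes the 40 positions with cycle lengths [1, 1, 2, 12, 12, 12].
Every card is home exactly when every cycle has completed a whole number of laps, i.e. after lcm(1, 2, 12) = 12 out-shuffles.

12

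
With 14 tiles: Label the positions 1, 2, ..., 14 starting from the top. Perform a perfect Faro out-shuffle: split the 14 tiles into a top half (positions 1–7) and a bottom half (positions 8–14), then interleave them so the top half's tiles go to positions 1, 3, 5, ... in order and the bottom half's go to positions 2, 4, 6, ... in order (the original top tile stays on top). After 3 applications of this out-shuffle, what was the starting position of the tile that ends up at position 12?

4

Work backwards from position 12, undoing one out-shuffle at a time:
12 ← 13 ← 7 ← 4
So the tile now at position 12 started at position 4.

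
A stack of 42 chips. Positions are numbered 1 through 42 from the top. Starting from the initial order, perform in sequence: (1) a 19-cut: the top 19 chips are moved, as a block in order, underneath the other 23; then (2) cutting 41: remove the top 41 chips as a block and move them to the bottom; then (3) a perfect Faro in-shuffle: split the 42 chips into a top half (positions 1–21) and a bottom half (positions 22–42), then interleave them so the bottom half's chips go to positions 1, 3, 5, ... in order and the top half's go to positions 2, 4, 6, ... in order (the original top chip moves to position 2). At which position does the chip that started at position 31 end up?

Track the chip from position 31 forward through each operation:
  after op 1 (cut 19): 31 → 12
  after op 2 (cut 41): 12 → 13
  after op 3 (in-shuffle): 13 → 26

26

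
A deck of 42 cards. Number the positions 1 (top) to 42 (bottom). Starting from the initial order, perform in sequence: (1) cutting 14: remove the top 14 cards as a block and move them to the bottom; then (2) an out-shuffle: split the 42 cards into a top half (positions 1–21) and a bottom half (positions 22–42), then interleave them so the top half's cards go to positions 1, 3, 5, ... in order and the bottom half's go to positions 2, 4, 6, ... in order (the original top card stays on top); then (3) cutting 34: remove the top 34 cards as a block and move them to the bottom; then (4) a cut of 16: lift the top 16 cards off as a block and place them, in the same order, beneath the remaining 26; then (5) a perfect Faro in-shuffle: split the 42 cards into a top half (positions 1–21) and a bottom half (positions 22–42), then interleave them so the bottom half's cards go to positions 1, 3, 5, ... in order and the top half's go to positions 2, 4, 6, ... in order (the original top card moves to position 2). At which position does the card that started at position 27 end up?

34

Track the card from position 27 forward through each operation:
  after op 1 (cut 14): 27 → 13
  after op 2 (out-shuffle): 13 → 25
  after op 3 (cut 34): 25 → 33
  after op 4 (cut 16): 33 → 17
  after op 5 (in-shuffle): 17 → 34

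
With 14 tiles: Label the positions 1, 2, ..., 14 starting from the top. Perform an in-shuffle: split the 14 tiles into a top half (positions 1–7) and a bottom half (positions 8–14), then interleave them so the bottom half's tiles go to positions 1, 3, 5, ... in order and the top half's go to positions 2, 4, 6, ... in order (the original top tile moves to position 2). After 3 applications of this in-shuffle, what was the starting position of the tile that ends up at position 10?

Work backwards from position 10, undoing one in-shuffle at a time:
10 ← 5 ← 10 ← 5
So the tile now at position 10 started at position 5.

5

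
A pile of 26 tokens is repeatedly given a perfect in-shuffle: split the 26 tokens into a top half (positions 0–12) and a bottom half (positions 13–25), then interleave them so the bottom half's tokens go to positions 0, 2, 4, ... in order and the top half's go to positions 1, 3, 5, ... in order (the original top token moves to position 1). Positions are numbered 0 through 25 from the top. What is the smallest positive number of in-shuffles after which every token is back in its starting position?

The in-shuffle permutes the 26 positions with cycle lengths [2, 6, 18].
Every token is home exactly when every cycle has completed a whole number of laps, i.e. after lcm(2, 6, 18) = 18 in-shuffles.

18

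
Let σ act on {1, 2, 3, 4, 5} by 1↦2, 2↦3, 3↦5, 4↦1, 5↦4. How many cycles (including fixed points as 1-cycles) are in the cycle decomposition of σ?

Cycle decomposition: (1 2 3 5 4).
1 cycle.

1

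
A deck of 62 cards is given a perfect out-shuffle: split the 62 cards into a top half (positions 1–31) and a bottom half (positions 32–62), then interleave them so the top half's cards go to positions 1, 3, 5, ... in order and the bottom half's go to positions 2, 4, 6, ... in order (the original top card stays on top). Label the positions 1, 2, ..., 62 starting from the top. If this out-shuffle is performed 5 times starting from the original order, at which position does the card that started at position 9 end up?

Track the card's position through each out-shuffle:
9 → 17 → 33 → 4 → 7 → 13

13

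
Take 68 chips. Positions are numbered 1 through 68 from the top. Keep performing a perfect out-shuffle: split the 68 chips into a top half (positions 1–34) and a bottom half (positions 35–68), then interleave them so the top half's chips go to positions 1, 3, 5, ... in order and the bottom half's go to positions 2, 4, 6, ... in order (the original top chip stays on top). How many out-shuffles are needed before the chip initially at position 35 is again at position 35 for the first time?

Follow position 35 under repeated out-shuffles:
35 → 2 → 3 → 5 → 9 → 17 → 33 → 65 → ... → 35 (length 66)
It first returns after 66 out-shuffles.

66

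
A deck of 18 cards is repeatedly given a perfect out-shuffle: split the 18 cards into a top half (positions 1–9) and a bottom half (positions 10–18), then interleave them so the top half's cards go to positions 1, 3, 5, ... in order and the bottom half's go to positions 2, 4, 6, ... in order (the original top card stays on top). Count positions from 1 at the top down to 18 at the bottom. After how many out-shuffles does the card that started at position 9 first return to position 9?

Follow position 9 under repeated out-shuffles:
9 → 17 → 16 → 14 → 10 → 2 → 3 → 5 → 9
It first returns after 8 out-shuffles.

8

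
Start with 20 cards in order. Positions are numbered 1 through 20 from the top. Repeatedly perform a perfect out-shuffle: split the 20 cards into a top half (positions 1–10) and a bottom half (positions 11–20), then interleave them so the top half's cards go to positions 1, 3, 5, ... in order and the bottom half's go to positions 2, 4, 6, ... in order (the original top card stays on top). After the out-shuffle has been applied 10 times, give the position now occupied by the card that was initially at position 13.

Track the card's position through each out-shuffle:
13 → 6 → 11 → 2 → 3 → 5 → 9 → 17 → 14 → 8 → 15

15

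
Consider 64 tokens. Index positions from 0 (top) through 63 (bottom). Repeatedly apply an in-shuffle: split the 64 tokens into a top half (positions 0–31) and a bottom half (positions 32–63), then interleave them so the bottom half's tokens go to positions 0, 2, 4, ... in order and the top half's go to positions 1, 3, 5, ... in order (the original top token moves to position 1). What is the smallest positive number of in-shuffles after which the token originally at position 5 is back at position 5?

12

Follow position 5 under repeated in-shuffles:
5 → 11 → 23 → 47 → 30 → 61 → 58 → 52 → 40 → 16 → 33 → 2 → 5
It first returns after 12 in-shuffles.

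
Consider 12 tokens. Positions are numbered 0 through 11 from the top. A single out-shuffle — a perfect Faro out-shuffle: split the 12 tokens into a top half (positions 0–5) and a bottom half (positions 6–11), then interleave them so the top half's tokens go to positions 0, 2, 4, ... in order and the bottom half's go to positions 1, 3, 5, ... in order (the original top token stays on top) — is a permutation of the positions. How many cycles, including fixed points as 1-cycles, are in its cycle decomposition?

3

Trace each unvisited position around until it returns:
(0) (1 2 4 8 5 10 9 7 3 6) (11)
3 cycles in total.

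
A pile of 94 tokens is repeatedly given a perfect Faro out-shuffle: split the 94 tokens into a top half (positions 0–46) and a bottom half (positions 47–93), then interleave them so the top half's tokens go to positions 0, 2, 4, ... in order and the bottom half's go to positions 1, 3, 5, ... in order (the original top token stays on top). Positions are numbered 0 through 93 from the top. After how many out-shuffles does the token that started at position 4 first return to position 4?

10

Follow position 4 under repeated out-shuffles:
4 → 8 → 16 → 32 → 64 → 35 → 70 → 47 → 1 → 2 → 4
It first returns after 10 out-shuffles.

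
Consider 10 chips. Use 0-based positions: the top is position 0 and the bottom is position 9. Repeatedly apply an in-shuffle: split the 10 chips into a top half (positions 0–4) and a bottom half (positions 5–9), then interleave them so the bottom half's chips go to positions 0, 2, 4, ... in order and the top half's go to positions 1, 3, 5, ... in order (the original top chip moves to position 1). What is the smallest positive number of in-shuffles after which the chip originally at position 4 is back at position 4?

10

Follow position 4 under repeated in-shuffles:
4 → 9 → 8 → 6 → 2 → 5 → 0 → 1 → 3 → 7 → 4
It first returns after 10 in-shuffles.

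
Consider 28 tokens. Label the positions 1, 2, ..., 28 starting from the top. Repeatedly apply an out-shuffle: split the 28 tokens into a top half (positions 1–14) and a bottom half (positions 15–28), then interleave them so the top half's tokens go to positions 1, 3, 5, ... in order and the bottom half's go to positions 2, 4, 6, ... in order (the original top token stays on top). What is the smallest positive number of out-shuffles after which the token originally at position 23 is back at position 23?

18

Follow position 23 under repeated out-shuffles:
23 → 18 → 8 → 15 → 2 → 3 → 5 → 9 → 17 → 6 → 11 → 21 → 14 → 27 → 26 → 24 → 20 → 12 → 23
It first returns after 18 out-shuffles.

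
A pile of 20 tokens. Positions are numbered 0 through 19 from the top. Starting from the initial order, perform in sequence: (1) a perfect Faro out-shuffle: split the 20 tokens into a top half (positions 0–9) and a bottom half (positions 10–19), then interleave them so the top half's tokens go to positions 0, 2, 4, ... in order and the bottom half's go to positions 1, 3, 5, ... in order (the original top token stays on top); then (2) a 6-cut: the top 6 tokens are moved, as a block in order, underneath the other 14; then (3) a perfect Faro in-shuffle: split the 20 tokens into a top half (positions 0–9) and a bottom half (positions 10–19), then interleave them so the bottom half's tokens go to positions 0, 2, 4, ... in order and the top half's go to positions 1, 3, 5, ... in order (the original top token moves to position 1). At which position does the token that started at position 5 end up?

9

Track the token from position 5 forward through each operation:
  after op 1 (out-shuffle): 5 → 10
  after op 2 (cut 6): 10 → 4
  after op 3 (in-shuffle): 4 → 9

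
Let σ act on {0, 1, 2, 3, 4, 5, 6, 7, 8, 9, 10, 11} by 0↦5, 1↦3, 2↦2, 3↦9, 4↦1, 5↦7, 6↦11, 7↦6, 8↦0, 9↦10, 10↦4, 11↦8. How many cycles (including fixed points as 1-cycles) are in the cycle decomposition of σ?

Cycle decomposition: (0 5 7 6 11 8) (1 3 9 10 4) (2).
3 cycles.

3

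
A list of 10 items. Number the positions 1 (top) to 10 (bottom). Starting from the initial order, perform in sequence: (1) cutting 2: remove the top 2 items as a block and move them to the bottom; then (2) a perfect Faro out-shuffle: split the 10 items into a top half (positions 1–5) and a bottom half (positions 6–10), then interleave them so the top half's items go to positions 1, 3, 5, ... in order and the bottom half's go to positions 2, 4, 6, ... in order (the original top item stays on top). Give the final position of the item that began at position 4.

Track the item from position 4 forward through each operation:
  after op 1 (cut 2): 4 → 2
  after op 2 (out-shuffle): 2 → 3

3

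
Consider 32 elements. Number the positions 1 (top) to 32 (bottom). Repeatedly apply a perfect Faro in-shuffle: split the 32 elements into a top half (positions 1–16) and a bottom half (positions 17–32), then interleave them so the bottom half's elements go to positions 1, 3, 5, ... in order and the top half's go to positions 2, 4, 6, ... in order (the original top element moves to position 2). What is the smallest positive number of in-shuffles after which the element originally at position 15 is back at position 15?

10

Follow position 15 under repeated in-shuffles:
15 → 30 → 27 → 21 → 9 → 18 → 3 → 6 → 12 → 24 → 15
It first returns after 10 in-shuffles.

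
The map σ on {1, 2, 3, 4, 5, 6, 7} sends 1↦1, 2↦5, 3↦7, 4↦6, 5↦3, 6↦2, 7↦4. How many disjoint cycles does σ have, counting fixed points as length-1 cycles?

2

Cycle decomposition: (1) (2 5 3 7 4 6).
2 cycles.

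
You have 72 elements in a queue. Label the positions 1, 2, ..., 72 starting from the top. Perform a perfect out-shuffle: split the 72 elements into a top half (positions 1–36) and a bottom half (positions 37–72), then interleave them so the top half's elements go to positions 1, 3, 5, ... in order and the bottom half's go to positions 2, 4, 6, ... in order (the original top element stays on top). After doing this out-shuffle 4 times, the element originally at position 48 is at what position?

Track the element's position through each out-shuffle:
48 → 24 → 47 → 22 → 43

43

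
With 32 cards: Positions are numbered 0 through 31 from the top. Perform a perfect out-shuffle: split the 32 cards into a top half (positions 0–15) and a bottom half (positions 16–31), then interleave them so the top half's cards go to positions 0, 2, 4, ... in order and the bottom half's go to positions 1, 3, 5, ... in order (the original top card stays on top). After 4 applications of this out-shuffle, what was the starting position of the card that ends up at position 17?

3

Work backwards from position 17, undoing one out-shuffle at a time:
17 ← 24 ← 12 ← 6 ← 3
So the card now at position 17 started at position 3.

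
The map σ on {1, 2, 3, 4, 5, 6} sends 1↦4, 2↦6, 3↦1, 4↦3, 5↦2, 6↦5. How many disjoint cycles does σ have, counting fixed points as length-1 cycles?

2

Cycle decomposition: (1 4 3) (2 6 5).
2 cycles.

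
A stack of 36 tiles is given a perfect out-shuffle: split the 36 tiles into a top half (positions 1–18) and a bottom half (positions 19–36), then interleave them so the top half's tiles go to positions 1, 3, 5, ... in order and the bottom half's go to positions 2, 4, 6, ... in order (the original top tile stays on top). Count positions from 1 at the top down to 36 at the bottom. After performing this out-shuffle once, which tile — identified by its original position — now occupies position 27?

14

Work backwards from position 27, undoing one out-shuffle at a time:
27 ← 14
So the tile now at position 27 started at position 14.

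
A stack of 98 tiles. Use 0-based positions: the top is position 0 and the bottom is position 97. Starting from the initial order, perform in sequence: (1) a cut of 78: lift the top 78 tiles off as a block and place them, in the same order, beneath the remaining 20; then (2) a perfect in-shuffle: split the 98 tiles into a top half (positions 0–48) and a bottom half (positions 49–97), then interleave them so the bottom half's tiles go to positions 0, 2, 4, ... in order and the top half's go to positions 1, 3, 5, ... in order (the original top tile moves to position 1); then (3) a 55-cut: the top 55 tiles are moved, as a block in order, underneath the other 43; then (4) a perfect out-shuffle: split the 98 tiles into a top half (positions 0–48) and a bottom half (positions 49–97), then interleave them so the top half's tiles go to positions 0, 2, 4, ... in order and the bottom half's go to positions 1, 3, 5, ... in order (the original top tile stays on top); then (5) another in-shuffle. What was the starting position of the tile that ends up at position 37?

61

Undo the operations in reverse order, starting from position 37:
  undo op 5 (in-shuffle, from top half): 37 ← 18
  undo op 4 (out-shuffle, from top half): 18 ← 9
  undo op 3 (cut 55): 9 ← 64
  undo op 2 (in-shuffle, from bottom half): 64 ← 81
  undo op 1 (cut 78): 81 ← 61
So the tile at position 37 came from original position 61.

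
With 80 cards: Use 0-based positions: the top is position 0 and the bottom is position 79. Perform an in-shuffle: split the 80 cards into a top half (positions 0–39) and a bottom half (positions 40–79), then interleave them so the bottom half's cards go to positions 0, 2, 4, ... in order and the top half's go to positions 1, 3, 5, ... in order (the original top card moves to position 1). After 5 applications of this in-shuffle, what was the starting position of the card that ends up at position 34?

33

Work backwards from position 34, undoing one in-shuffle at a time:
34 ← 57 ← 28 ← 54 ← 67 ← 33
So the card now at position 34 started at position 33.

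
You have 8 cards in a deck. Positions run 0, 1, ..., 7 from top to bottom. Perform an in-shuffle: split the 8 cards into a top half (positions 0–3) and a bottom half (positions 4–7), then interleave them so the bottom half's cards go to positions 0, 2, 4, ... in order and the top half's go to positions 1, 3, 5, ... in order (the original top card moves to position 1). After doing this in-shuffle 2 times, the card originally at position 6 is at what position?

0

Track the card's position through each in-shuffle:
6 → 4 → 0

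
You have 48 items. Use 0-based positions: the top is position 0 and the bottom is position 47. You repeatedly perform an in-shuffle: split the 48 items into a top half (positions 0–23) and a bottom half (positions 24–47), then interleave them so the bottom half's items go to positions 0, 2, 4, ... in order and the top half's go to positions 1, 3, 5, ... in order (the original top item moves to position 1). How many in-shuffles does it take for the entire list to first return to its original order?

The in-shuffle permutes the 48 positions with cycle lengths [3, 3, 21, 21].
Every item is home exactly when every cycle has completed a whole number of laps, i.e. after lcm(3, 21) = 21 in-shuffles.

21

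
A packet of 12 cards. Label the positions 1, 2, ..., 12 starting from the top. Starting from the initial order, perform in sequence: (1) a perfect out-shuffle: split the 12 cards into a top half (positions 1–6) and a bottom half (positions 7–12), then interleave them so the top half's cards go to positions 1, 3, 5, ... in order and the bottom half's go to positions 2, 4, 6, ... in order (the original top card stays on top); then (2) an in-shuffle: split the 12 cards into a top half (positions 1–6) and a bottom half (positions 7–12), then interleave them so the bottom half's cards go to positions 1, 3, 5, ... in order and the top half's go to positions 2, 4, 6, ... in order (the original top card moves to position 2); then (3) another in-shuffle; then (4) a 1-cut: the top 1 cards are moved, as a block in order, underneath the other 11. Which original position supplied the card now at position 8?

12

Undo the operations in reverse order, starting from position 8:
  undo op 4 (cut 1): 8 ← 9
  undo op 3 (in-shuffle, from bottom half): 9 ← 11
  undo op 2 (in-shuffle, from bottom half): 11 ← 12
  undo op 1 (out-shuffle, from bottom half): 12 ← 12
So the card at position 8 came from original position 12.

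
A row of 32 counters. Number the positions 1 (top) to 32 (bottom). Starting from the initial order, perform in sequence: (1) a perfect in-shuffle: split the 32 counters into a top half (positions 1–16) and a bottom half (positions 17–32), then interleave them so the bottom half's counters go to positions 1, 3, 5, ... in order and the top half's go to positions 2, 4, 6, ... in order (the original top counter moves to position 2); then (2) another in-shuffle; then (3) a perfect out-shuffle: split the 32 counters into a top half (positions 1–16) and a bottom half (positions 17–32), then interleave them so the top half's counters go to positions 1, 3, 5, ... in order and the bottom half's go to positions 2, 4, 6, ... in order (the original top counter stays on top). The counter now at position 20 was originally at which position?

Undo the operations in reverse order, starting from position 20:
  undo op 3 (out-shuffle, from bottom half): 20 ← 26
  undo op 2 (in-shuffle, from top half): 26 ← 13
  undo op 1 (in-shuffle, from bottom half): 13 ← 23
So the counter at position 20 came from original position 23.

23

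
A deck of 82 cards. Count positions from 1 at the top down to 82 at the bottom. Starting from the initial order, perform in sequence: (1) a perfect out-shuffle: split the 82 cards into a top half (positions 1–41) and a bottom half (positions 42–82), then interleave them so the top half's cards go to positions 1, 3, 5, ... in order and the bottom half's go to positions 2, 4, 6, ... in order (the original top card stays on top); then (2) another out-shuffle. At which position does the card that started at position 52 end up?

Track the card from position 52 forward through each operation:
  after op 1 (out-shuffle): 52 → 22
  after op 2 (out-shuffle): 22 → 43

43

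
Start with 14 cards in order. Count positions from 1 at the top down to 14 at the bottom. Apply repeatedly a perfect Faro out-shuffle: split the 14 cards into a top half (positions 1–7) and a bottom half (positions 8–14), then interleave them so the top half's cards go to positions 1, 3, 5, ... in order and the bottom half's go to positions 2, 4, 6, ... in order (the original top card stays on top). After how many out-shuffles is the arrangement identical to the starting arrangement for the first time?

12

The out-shuffle permutes the 14 positions with cycle lengths [1, 1, 12].
Every card is home exactly when every cycle has completed a whole number of laps, i.e. after lcm(1, 12) = 12 out-shuffles.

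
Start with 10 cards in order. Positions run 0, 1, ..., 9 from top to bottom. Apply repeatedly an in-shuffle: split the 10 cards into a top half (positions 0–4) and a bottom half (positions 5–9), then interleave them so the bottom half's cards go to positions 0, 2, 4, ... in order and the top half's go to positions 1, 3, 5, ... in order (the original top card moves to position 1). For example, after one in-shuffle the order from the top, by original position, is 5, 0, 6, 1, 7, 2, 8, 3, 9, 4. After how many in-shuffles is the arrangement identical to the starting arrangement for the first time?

10

The in-shuffle permutes the 10 positions with cycle lengths [10].
Every card is home exactly when every cycle has completed a whole number of laps, i.e. after lcm(10) = 10 in-shuffles.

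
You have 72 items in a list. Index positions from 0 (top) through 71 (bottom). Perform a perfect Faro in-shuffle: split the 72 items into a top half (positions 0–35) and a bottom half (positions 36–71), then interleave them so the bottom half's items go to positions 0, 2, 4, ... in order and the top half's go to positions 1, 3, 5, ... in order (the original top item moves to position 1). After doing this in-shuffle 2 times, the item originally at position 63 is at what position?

Track the item's position through each in-shuffle:
63 → 54 → 36

36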